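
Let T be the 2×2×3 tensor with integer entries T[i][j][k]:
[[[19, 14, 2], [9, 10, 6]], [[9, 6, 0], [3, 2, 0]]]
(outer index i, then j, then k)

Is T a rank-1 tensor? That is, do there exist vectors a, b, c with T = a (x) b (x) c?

The mode-1 unfolding of T (rows indexed by i, columns by (j,k) = (0,0), (0,1), (0,2), (1,0), (1,1), (1,2)) is [[19, 14, 2, 9, 10, 6], [9, 6, 0, 3, 2, 0]].
There the 2×2 minor on rows i ∈ {0, 1}, columns (j,k) ∈ {(0,0), (0,1)} is det [[19, 14], [9, 6]] = -12 ≠ 0, so this unfolding has rank ≥ 2; CP rank is at least every unfolding rank, so rank(T) ≥ 2.
In particular rank(T) ≥ 2 > 1, so T is not rank-1.

No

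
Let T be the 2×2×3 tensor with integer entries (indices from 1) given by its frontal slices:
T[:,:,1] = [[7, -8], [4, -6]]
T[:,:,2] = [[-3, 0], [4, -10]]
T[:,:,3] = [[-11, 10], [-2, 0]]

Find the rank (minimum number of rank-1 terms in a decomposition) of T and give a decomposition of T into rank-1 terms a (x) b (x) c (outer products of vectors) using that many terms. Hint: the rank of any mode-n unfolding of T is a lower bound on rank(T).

Lower bound: the mode-1 unfolding of T (rows indexed by i, columns by (j,k) = (1,1), (1,2), (1,3), (2,1), (2,2), (2,3)) is [[7, -3, -11, -8, 0, 10], [4, 4, -2, -6, -10, 0]].
There the 2×2 minor on rows i ∈ {1, 2}, columns (j,k) ∈ {(1,1), (1,2)} is det [[7, -3], [4, 4]] = 40 ≠ 0, so this unfolding has rank ≥ 2; CP rank is at least every unfolding rank, so rank(T) ≥ 2. (Unfolding ranks only ever bound the CP rank from below — rank(T) can be strictly larger than all of them — so the matching upper bound has to come from an explicit 2-term decomposition.)
Upper bound — finding two terms. Write S_k = T[:,:,k] for the frontal slices: S₁ = [[7, -8], [4, -6]], S₂ = [[-3, 0], [4, -10]], S₃ = [[-11, 10], [-2, 0]].
If T = a₁ (x) b₁ (x) c₁ + a₂ (x) b₂ (x) c₂ then each S_k = c₁[k]·a₁b₁ᵀ + c₂[k]·a₂b₂ᵀ. S₁ and S₂ are linearly independent, so a₁b₁ᵀ and a₂b₂ᵀ must span the same plane of matrices: they are the rank-1 matrices of the form x·S₁ + y·S₂.
det(x·S₁ + y·S₂) is −10·x² − 20·xy + 30·y² = (-10)·(x + 3·y)(x − y), vanishing at (x:y) = (3:-1) and (1:1).
M₁ = 3·S₁ − S₂ = [[24, -24], [8, -8]] = 8·[3, 1][1, -1]ᵀ and M₂ = S₁ + S₂ = [[4, -8], [8, -16]] = 4·[1, 2][1, -2]ᵀ, so take a₁ = [3, 1], b₁ = [1, -1], a₂ = [1, 2], b₂ = [1, -2].
Each slice is an integer combination of E₁ = a₁b₁ᵀ and E₂ = a₂b₂ᵀ: S₁ = 2·E₁ + E₂, S₂ = −2·E₁ + 3·E₂, S₃ = −4·E₁ + E₂; reading off coefficients, c₁ = [2, -2, -4] and c₂ = [1, 3, 1].
Hence T = [3, 1] (x) [1, -1] (x) [2, -2, -4] + [1, 2] (x) [1, -2] (x) [1, 3, 1], so rank(T) ≤ 2.
These bounds meet, so rank(T) = 2.

rank(T) = 2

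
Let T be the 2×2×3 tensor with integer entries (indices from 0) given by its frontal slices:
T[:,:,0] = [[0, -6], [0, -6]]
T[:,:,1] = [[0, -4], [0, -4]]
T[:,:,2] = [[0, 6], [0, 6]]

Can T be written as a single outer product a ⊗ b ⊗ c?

If T = a ⊗ b ⊗ c then every fibre of T is a multiple of the corresponding factor, so read the factors off the fibres through the nonzero entry T[0,1,0] = -6.
The mode-1 fibre T[:,1,0] = [-6, -6] gives a = (1, 1) (primitive direction); the mode-2 fibre T[0,:,0] = [0, -6] gives b = (0, 1); then c[k] = T[0,1,k] / (a[0]·b[1]) = [-6, -4, 6] / 1 = (-6, -4, 6).
Expanding (1, 1) ⊗ (0, 1) ⊗ (-6, -4, 6) reproduces all 12 entries of T, so T = (1, 1) ⊗ (0, 1) ⊗ (-6, -4, 6) and rank(T) ≤ 1.
Equivalently every frontal slice T[:,:,k] is c[k] times the rank-1 matrix (1, 1) ⊗ (0, 1). So T has rank 1 (it is nonzero).

Yes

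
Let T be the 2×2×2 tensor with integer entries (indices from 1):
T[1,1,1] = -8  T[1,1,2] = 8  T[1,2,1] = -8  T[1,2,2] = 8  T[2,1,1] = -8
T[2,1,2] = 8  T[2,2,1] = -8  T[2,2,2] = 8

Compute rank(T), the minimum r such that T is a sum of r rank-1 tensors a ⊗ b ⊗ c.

1

Lower bound: T ≠ 0 (e.g. T[1,1,1] = -8), so rank(T) ≥ 1.
Upper bound: the mode-1 fibre T[:,1,1] = [-8, -8] gives a = [1, 1] (primitive direction); the mode-2 fibre T[1,:,1] = [-8, -8] gives b = [1, 1]; then c[k] = T[1,1,k] / (a[1]·b[1]) = [-8, 8] / 1 = [-8, 8].
Expanding [1, 1] ⊗ [1, 1] ⊗ [-8, 8] reproduces all 8 entries of T, so T = [1, 1] ⊗ [1, 1] ⊗ [-8, 8] and rank(T) ≤ 1.
These bounds meet, so rank(T) = 1.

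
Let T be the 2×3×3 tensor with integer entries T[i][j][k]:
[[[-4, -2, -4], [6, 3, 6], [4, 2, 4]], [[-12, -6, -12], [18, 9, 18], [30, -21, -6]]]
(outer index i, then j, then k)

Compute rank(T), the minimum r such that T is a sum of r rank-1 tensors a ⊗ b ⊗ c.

Lower bound: in the mode-3 unfolding of T (rows indexed by k, columns by (i,j)) the 2×2 minor on rows k ∈ {0, 1}, columns (i,j) ∈ {(0,0), (1,2)} is det [[-4, 30], [-2, -21]] = 144 ≠ 0, so that unfolding has rank ≥ 2 and hence rank(T) ≥ 2 (CP rank is at least every unfolding rank, though it can be larger).
Upper bound: with S_k = T[:,:,k], the two rank-1 terms a₁b₁ᵀ, a₂b₂ᵀ are the rank-1 members of the pencil x·S₀ + y·S₁.
The 2×2 minor of x·S₀ + y·S₁ on rows {0,1}, columns {0,2} is −72·x² + 72·xy + 54·y² = (-18)·(2·x − 3·y)(2·x + y), vanishing at (x:y) = (3:2) and (1:-2).
M₁ = 3·S₀ + 2·S₁ = [[-16, 24, 16], [-48, 72, 48]] = (-8)·(1, 3)(2, -3, -2)ᵀ and M₂ = S₀ − 2·S₁ = [[0, 0, 0], [0, 0, 72]] = 72·(0, 1)(0, 0, 1)ᵀ, so take a₁ = (1, 3), b₁ = (2, -3, -2), a₂ = (0, 1), b₂ = (0, 0, 1).
Each slice is an integer combination of E₁ = a₁b₁ᵀ and E₂ = a₂b₂ᵀ: S₀ = −2·E₁ + 18·E₂, S₁ = −E₁ − 27·E₂, S₂ = −2·E₁ − 18·E₂; reading off coefficients, c₁ = (-2, -1, -2) and c₂ = (18, -27, -18).
Hence T = (1, 3) ⊗ (2, -3, -2) ⊗ (-2, -1, -2) + (0, 1) ⊗ (0, 0, 1) ⊗ (18, -27, -18), so rank(T) ≤ 2.
These bounds meet, so rank(T) = 2.

2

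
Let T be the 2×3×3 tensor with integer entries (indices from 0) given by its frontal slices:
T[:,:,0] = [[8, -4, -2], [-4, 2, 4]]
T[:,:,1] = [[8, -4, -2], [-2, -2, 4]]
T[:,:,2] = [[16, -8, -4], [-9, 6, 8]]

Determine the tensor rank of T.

3

Lower bound: the mode-2 unfolding of T (rows indexed by j, columns by (i,k) = (0,0), (0,1), (0,2), (1,0), (1,1), (1,2)) is [[8, 8, 16, -4, -2, -9], [-4, -4, -8, 2, -2, 6], [-2, -2, -4, 4, 4, 8]].
There the 3×3 minor on rows j ∈ {0, 1, 2}, columns (i,k) ∈ {(0,0), (1,0), (1,1)} is det [[8, -4, -2], [-4, 2, -2], [-2, 4, 4]] = 72 ≠ 0, so this unfolding has rank ≥ 3; CP rank is at least every unfolding rank, so rank(T) ≥ 3. (This is only a lower bound: in general the CP rank may exceed every unfolding rank, so we still need to exhibit 3 rank-1 terms summing to T.)
Upper bound: T is a sum of 3 rank-1 terms, T = [0, 1] (x) [1, -2, 0] (x) [0, 2, -1] + [1, -1] (x) [2, -1, -2] (x) [2, 2, 4] + [1, 0] (x) [2, -1, 1] (x) [2, 2, 4] (written with every a and b primitive with positive leading entry and the scale carried by c; CP decompositions are not unique, and this one is verified by expanding entrywise), so rank(T) ≤ 3.
These bounds meet, so rank(T) = 3.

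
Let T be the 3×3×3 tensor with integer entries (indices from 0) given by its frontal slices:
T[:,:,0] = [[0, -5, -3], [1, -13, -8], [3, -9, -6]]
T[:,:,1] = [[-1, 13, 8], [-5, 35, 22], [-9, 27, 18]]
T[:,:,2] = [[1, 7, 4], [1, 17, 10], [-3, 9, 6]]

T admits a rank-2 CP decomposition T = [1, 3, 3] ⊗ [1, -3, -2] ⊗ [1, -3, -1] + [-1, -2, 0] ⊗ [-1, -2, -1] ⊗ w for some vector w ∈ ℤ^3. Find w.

Subtract the known terms from T to get the rank-1 residual R = [-1, -2, 0] ⊗ [-1, -2, -1] ⊗ w, so R[i,j,k] = a[i]·b[j]·w[k]. Pick indices with nonzero a[0]·b[0] = (-1)·(-1) = 1. Only the fibre through (0,0,·) is needed: R[0,0,:] = T[0,0,:] − Σₗ aₗ[0]bₗ[0]cₗ = [0, -1, 1] − (1)·(1)·[1, -3, -1] = [-1, 2, 2]. Then w[k] = R[0,0,k] / 1 for each k, giving w = [-1, 2, 2] / 1 = [-1, 2, 2].

w = [-1, 2, 2]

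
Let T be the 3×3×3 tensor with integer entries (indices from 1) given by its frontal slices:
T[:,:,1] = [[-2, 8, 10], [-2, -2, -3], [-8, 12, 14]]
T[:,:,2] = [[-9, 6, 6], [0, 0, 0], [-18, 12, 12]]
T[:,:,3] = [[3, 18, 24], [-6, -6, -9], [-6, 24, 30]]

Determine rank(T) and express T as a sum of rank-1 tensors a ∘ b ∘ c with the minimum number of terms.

rank(T) = 2

Lower bound: the mode-3 unfolding of T (rows indexed by k, columns by (i,j) = (1,1), (1,2), (1,3), (2,1), (2,2), (2,3), (3,1), (3,2), (3,3)) is [[-2, 8, 10, -2, -2, -3, -8, 12, 14], [-9, 6, 6, 0, 0, 0, -18, 12, 12], [3, 18, 24, -6, -6, -9, -6, 24, 30]].
There the 2×2 minor on rows k ∈ {1, 2}, columns (i,j) ∈ {(1,1), (1,2)} is det [[-2, 8], [-9, 6]] = 60 ≠ 0, so this unfolding has rank ≥ 2; CP rank is at least every unfolding rank, so rank(T) ≥ 2. (Flattening ranks never certify an upper bound on CP rank; for that we must actually write T with 2 rank-1 terms.)
Upper bound — finding two terms. Write S_k = T[:,:,k] for the frontal slices: S₁ = [[-2, 8, 10], [-2, -2, -3], [-8, 12, 14]], S₂ = [[-9, 6, 6], [0, 0, 0], [-18, 12, 12]], S₃ = [[3, 18, 24], [-6, -6, -9], [-6, 24, 30]].
If T = a₁ ∘ b₁ ∘ c₁ + a₂ ∘ b₂ ∘ c₂ then each S_k = c₁[k]·a₁b₁ᵀ + c₂[k]·a₂b₂ᵀ. S₁ and S₂ are linearly independent, so a₁b₁ᵀ and a₂b₂ᵀ must span the same plane of matrices: they are the rank-1 matrices of the form x·S₁ + y·S₂.
The 2×2 minor of x·S₁ + y·S₂ on rows {1,2}, columns {1,2} is 20·x² + 30·xy = 10·(2·x + 3·y)(x), vanishing at (x:y) = (3:-2) and (0:1).
M₁ = 3·S₁ − 2·S₂ = [[12, 12, 18], [-6, -6, -9], [12, 12, 18]] = 3·(2, -1, 2)(2, 2, 3)ᵀ and M₂ = S₂ = [[-9, 6, 6], [0, 0, 0], [-18, 12, 12]] = (-3)·(1, 0, 2)(3, -2, -2)ᵀ, so take a₁ = (2, -1, 2), b₁ = (2, 2, 3), a₂ = (1, 0, 2), b₂ = (3, -2, -2).
Each slice is an integer combination of E₁ = a₁b₁ᵀ and E₂ = a₂b₂ᵀ: S₁ = E₁ − 2·E₂, S₂ = −3·E₂, S₃ = 3·E₁ − 3·E₂; reading off coefficients, c₁ = (1, 0, 3) and c₂ = (-2, -3, -3).
Hence T = (2, -1, 2) ∘ (2, 2, 3) ∘ (1, 0, 3) + (1, 0, 2) ∘ (3, -2, -2) ∘ (-2, -3, -3), so rank(T) ≤ 2.
These bounds meet, so rank(T) = 2.
Check entry T[1,3,2] = 6: (2)·(3)·(0) + (1)·(-2)·(-3) = 6.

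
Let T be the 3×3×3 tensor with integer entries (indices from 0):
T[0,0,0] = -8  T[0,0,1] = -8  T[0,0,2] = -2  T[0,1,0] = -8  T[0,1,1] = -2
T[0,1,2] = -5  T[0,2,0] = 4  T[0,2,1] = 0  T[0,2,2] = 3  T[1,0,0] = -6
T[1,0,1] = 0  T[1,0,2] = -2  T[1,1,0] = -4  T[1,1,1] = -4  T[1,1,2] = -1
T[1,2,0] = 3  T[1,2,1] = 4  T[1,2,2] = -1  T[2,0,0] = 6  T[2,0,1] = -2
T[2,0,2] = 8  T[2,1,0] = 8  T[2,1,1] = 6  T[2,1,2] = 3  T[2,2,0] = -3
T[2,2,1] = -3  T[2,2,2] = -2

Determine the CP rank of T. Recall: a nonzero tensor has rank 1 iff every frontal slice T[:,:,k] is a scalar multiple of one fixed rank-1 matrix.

3

Lower bound: the mode-1 unfolding of T (rows indexed by i, columns by (j,k) = (0,0), (0,1), (0,2), (1,0), (1,1), (1,2), (2,0), (2,1), (2,2)) is [[-8, -8, -2, -8, -2, -5, 4, 0, 3], [-6, 0, -2, -4, -4, -1, 3, 4, -1], [6, -2, 8, 8, 6, 3, -3, -3, -2]].
There the 3×3 minor on rows i ∈ {0, 1, 2}, columns (j,k) ∈ {(0,0), (0,1), (0,2)} is det [[-8, -8, -2], [-6, 0, -2], [6, -2, 8]] = -280 ≠ 0, so this unfolding has rank ≥ 3; CP rank is at least every unfolding rank, so rank(T) ≥ 3. (This is only a lower bound: in general the CP rank may exceed every unfolding rank, so we still need to exhibit 3 rank-1 terms summing to T.)
Upper bound: T is a sum of 3 rank-1 terms, T = [0, 1, 1] ⊗ [2, 0, -1] ⊗ [-1, -1, 1] + [1, -1, 1] ⊗ [2, -1, 1] ⊗ [0, -2, 1] + [2, 1, -2] ⊗ [2, 2, -1] ⊗ [-2, -1, -1] (written with every a and b primitive with positive leading entry and the scale carried by c; CP decompositions are not unique, and this one is verified by expanding entrywise), so rank(T) ≤ 3.
These bounds meet, so rank(T) = 3.
Check entry T[2,1,0] = 8: (1)·(0)·(-1) + (1)·(-1)·(0) + (-2)·(2)·(-2) = 8.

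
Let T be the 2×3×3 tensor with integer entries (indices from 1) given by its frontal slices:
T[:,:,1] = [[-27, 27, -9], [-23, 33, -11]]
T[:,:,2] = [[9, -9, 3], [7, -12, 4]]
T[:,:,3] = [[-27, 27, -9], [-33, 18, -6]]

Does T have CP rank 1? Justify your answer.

No

The mode-2 unfolding of T (rows indexed by j, columns by (i,k) = (1,1), (1,2), (1,3), (2,1), (2,2), (2,3)) is [[-27, 9, -27, -23, 7, -33], [27, -9, 27, 33, -12, 18], [-9, 3, -9, -11, 4, -6]].
There the 2×2 minor on rows j ∈ {1, 2}, columns (i,k) ∈ {(1,1), (2,1)} is det [[-27, -23], [27, 33]] = -270 ≠ 0, so this unfolding has rank ≥ 2; CP rank is at least every unfolding rank, so rank(T) ≥ 2.
In particular rank(T) ≥ 2 > 1, so T is not rank-1.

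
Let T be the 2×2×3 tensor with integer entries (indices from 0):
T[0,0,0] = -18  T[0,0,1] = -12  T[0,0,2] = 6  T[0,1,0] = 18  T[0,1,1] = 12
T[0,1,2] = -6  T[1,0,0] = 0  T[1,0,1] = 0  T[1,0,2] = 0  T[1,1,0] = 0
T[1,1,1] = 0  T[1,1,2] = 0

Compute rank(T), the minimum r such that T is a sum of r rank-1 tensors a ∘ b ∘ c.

1

Lower bound: T ≠ 0 (e.g. T[0,0,0] = -18), so rank(T) ≥ 1.
Upper bound: if T = a ∘ b ∘ c then every fibre of T is a multiple of the corresponding factor, so read the factors off the fibres through the nonzero entry T[0,0,0] = -18.
The mode-1 fibre T[:,0,0] = [-18, 0] gives a = [1, 0] (primitive direction); the mode-2 fibre T[0,:,0] = [-18, 18] gives b = [1, -1]; then c[k] = T[0,0,k] / (a[0]·b[0]) = [-18, -12, 6] / 1 = [-18, -12, 6].
Expanding [1, 0] ∘ [1, -1] ∘ [-18, -12, 6] reproduces all 12 entries of T, so T = [1, 0] ∘ [1, -1] ∘ [-18, -12, 6] and rank(T) ≤ 1.
These bounds meet, so rank(T) = 1.
Check entry T[0,0,0] = -18: (1)·(1)·(-18) = -18.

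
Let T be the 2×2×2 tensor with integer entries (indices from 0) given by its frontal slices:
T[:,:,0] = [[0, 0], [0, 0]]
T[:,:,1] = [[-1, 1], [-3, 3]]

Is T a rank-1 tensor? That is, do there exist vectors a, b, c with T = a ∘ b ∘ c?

If T = a ∘ b ∘ c then every fibre of T is a multiple of the corresponding factor, so read the factors off the fibres through the nonzero entry T[0,0,1] = -1.
The mode-1 fibre T[:,0,1] = [-1, -3] gives a = [1, 3] (primitive direction); the mode-2 fibre T[0,:,1] = [-1, 1] gives b = [1, -1]; then c[k] = T[0,0,k] / (a[0]·b[0]) = [0, -1] / 1 = [0, -1].
Expanding [1, 3] ∘ [1, -1] ∘ [0, -1] reproduces all 8 entries of T, so T = [1, 3] ∘ [1, -1] ∘ [0, -1] and rank(T) ≤ 1.
Equivalently every frontal slice T[:,:,k] is c[k] times the rank-1 matrix [1, 3] ∘ [1, -1]. So T has rank 1 (it is nonzero).

Yes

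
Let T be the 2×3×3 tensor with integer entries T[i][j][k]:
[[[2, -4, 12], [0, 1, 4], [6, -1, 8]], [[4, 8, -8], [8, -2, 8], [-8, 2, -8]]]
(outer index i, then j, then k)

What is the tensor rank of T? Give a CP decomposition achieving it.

rank(T) = 3

Lower bound: the mode-3 unfolding of T (rows indexed by k, columns by (i,j) = (0,0), (0,1), (0,2), (1,0), (1,1), (1,2)) is [[2, 0, 6, 4, 8, -8], [-4, 1, -1, 8, -2, 2], [12, 4, 8, -8, 8, -8]].
There the 3×3 minor on rows k ∈ {0, 1, 2}, columns (i,j) ∈ {(0,0), (0,1), (0,2)} is det [[2, 0, 6], [-4, 1, -1], [12, 4, 8]] = -144 ≠ 0, so this unfolding has rank ≥ 3; CP rank is at least every unfolding rank, so rank(T) ≥ 3. (Unfolding ranks only ever bound the CP rank from below — rank(T) can be strictly larger than all of them — so the matching upper bound has to come from an explicit 3-term decomposition.)
Upper bound: T is a sum of 3 rank-1 terms, T = [1, -2] ⊗ [1, -1, 1] ⊗ [2, -2, 4] + [1, -2] ⊗ [2, 1, -1] ⊗ [-2, -1, 0] + [1, 0] ⊗ [2, 2, 1] ⊗ [2, 0, 4] (one valid choice — decompositions are not unique — normalised so each a, b is primitive with positive first nonzero entry; check it by expanding all entries), so rank(T) ≤ 3.
These bounds meet, so rank(T) = 3.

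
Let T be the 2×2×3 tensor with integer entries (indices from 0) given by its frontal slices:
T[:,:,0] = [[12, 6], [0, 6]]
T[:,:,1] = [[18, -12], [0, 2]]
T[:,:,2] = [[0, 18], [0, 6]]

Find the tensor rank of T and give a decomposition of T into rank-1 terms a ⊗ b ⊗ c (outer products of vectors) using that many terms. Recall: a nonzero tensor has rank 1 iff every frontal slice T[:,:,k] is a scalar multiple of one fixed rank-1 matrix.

rank(T) = 2

Lower bound: the mode-3 unfolding of T (rows indexed by k, columns by (i,j) = (0,0), (0,1), (1,0), (1,1)) is [[12, 6, 0, 6], [18, -12, 0, 2], [0, 18, 0, 6]].
There the 2×2 minor on rows k ∈ {0, 1}, columns (i,j) ∈ {(0,0), (0,1)} is det [[12, 6], [18, -12]] = -252 ≠ 0, so this unfolding has rank ≥ 2; CP rank is at least every unfolding rank, so rank(T) ≥ 2. (Flattening ranks never certify an upper bound on CP rank; for that we must actually write T with 2 rank-1 terms.)
Upper bound — finding two terms. Write S_k = T[:,:,k] for the frontal slices: S₀ = [[12, 6], [0, 6]], S₁ = [[18, -12], [0, 2]], S₂ = [[0, 18], [0, 6]].
If T = a₁ ⊗ b₁ ⊗ c₁ + a₂ ⊗ b₂ ⊗ c₂ then each S_k = c₁[k]·a₁b₁ᵀ + c₂[k]·a₂b₂ᵀ. S₀ and S₁ are linearly independent, so a₁b₁ᵀ and a₂b₂ᵀ must span the same plane of matrices: they are the rank-1 matrices of the form x·S₀ + y·S₁.
det(x·S₀ + y·S₁) is 72·x² + 132·xy + 36·y² = 12·(2·x + 3·y)(3·x + y), vanishing at (x:y) = (3:-2) and (1:-3).
M₁ = 3·S₀ − 2·S₁ = [[0, 42], [0, 14]] = 14·[3, 1][0, 1]ᵀ and M₂ = S₀ − 3·S₁ = [[-42, 42], [0, 0]] = (-42)·[1, 0][1, -1]ᵀ, so take a₁ = [3, 1], b₁ = [0, 1], a₂ = [1, 0], b₂ = [1, -1].
Each slice is an integer combination of E₁ = a₁b₁ᵀ and E₂ = a₂b₂ᵀ: S₀ = 6·E₁ + 12·E₂, S₁ = 2·E₁ + 18·E₂, S₂ = 6·E₁; reading off coefficients, c₁ = [6, 2, 6] and c₂ = [12, 18, 0].
Hence T = [3, 1] ⊗ [0, 1] ⊗ [6, 2, 6] + [1, 0] ⊗ [1, -1] ⊗ [12, 18, 0], so rank(T) ≤ 2.
These bounds meet, so rank(T) = 2.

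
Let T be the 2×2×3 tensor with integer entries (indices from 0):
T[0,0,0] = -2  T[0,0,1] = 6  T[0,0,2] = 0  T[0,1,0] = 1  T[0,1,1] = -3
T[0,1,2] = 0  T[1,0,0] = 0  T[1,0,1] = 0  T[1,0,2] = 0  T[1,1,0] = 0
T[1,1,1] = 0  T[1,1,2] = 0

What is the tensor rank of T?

1

Lower bound: T ≠ 0 (e.g. T[0,0,0] = -2), so rank(T) ≥ 1.
Upper bound: the mode-1 fibre T[:,0,0] = [-2, 0] gives a = [1, 0] (primitive direction); the mode-2 fibre T[0,:,0] = [-2, 1] gives b = [2, -1]; then c[k] = T[0,0,k] / (a[0]·b[0]) = [-2, 6, 0] / 2 = [-1, 3, 0].
Expanding [1, 0] (x) [2, -1] (x) [-1, 3, 0] reproduces all 12 entries of T, so T = [1, 0] (x) [2, -1] (x) [-1, 3, 0] and rank(T) ≤ 1.
These bounds meet, so rank(T) = 1.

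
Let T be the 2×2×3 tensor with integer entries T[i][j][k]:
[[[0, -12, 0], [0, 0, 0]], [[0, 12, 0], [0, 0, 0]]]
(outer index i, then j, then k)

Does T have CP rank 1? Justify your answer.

If T = a (x) b (x) c then every fibre of T is a multiple of the corresponding factor, so read the factors off the fibres through the nonzero entry T[0,0,1] = -12.
The mode-1 fibre T[:,0,1] = [-12, 12] gives a = (1, -1) (primitive direction); the mode-2 fibre T[0,:,1] = [-12, 0] gives b = (1, 0); then c[k] = T[0,0,k] / (a[0]·b[0]) = [0, -12, 0] / 1 = (0, -12, 0).
Expanding (1, -1) (x) (1, 0) (x) (0, -12, 0) reproduces all 12 entries of T, so T = (1, -1) (x) (1, 0) (x) (0, -12, 0) and rank(T) ≤ 1.
Equivalently every frontal slice T[:,:,k] is c[k] times the rank-1 matrix (1, -1) (x) (1, 0). So T has rank 1 (it is nonzero).

Yes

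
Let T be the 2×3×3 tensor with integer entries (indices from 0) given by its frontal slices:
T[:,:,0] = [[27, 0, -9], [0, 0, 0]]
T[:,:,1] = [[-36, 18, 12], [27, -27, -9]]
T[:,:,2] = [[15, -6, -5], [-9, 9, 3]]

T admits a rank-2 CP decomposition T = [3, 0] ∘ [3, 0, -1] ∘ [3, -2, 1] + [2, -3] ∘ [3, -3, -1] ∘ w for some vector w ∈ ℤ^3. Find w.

Subtract the known terms from T to get the rank-1 residual R = [2, -3] ∘ [3, -3, -1] ∘ w, so R[i,j,k] = a[i]·b[j]·w[k]. Pick indices with nonzero a[0]·b[0] = (2)·(3) = 6. Only the fibre through (0,0,·) is needed: R[0,0,:] = T[0,0,:] − Σₗ aₗ[0]bₗ[0]cₗ = [27, -36, 15] − (3)·(3)·[3, -2, 1] = [0, -18, 6]. Then w[k] = R[0,0,k] / 6 for each k, giving w = [0, -18, 6] / 6 = [0, -3, 1].

w = [0, -3, 1]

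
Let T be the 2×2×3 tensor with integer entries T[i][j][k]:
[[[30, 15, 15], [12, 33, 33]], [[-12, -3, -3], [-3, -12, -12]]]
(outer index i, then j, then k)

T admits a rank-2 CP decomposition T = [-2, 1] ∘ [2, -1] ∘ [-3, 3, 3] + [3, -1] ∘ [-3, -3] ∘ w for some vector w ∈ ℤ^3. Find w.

Subtract the known terms from T to get the rank-1 residual R = [3, -1] ∘ [-3, -3] ∘ w, so R[i,j,k] = a[i]·b[j]·w[k]. Pick indices with nonzero a[0]·b[0] = (3)·(-3) = -9. Only the fibre through (0,0,·) is needed: R[0,0,:] = T[0,0,:] − Σₗ aₗ[0]bₗ[0]cₗ = [30, 15, 15] − (-2)·(2)·[-3, 3, 3] = [18, 27, 27]. Then w[k] = R[0,0,k] / -9 for each k, giving w = [18, 27, 27] / -9 = [-2, -3, -3].

w = [-2, -3, -3]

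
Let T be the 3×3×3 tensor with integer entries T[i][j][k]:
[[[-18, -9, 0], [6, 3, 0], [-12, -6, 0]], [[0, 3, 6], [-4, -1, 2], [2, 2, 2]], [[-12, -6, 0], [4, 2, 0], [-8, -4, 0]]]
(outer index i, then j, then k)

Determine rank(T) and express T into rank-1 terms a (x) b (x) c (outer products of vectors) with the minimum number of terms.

rank(T) = 2

Lower bound: the mode-2 unfolding of T (rows indexed by j, columns by (i,k) = (0,0), (0,1), (0,2), (1,0), (1,1), (1,2), (2,0), (2,1), (2,2)) is [[-18, -9, 0, 0, 3, 6, -12, -6, 0], [6, 3, 0, -4, -1, 2, 4, 2, 0], [-12, -6, 0, 2, 2, 2, -8, -4, 0]].
There the 2×2 minor on rows j ∈ {0, 1}, columns (i,k) ∈ {(0,0), (1,0)} is det [[-18, 0], [6, -4]] = 72 ≠ 0, so this unfolding has rank ≥ 2; CP rank is at least every unfolding rank, so rank(T) ≥ 2. (This is only a lower bound: in general the CP rank may exceed every unfolding rank, so we still need to exhibit 2 rank-1 terms summing to T.)
Upper bound — finding two terms. Write S_k = T[:,:,k] for the frontal slices: S₀ = [[-18, 6, -12], [0, -4, 2], [-12, 4, -8]], S₁ = [[-9, 3, -6], [3, -1, 2], [-6, 2, -4]], S₂ = [[0, 0, 0], [6, 2, 2], [0, 0, 0]].
If T = a₁ (x) b₁ (x) c₁ + a₂ (x) b₂ (x) c₂ then each S_k = c₁[k]·a₁b₁ᵀ + c₂[k]·a₂b₂ᵀ. S₀ and S₁ are linearly independent, so a₁b₁ᵀ and a₂b₂ᵀ must span the same plane of matrices: they are the rank-1 matrices of the form x·S₀ + y·S₁.
The 2×2 minor of x·S₀ + y·S₁ on rows {0,1}, columns {0,1} is 72·x² + 36·xy = 36·(2·x + y)(x), vanishing at (x:y) = (1:-2) and (0:1).
M₁ = S₀ − 2·S₁ = [[0, 0, 0], [-6, -2, -2], [0, 0, 0]] = (-2)·[0, 1, 0][3, 1, 1]ᵀ and M₂ = S₁ = [[-9, 3, -6], [3, -1, 2], [-6, 2, -4]] = −[3, -1, 2][3, -1, 2]ᵀ, so take a₁ = [0, 1, 0], b₁ = [3, 1, 1], a₂ = [3, -1, 2], b₂ = [3, -1, 2].
Each slice is an integer combination of E₁ = a₁b₁ᵀ and E₂ = a₂b₂ᵀ: S₀ = −2·E₁ − 2·E₂, S₁ = −E₂, S₂ = 2·E₁; reading off coefficients, c₁ = [-2, 0, 2] and c₂ = [-2, -1, 0].
Hence T = [0, 1, 0] (x) [3, 1, 1] (x) [-2, 0, 2] + [3, -1, 2] (x) [3, -1, 2] (x) [-2, -1, 0], so rank(T) ≤ 2.
These bounds meet, so rank(T) = 2.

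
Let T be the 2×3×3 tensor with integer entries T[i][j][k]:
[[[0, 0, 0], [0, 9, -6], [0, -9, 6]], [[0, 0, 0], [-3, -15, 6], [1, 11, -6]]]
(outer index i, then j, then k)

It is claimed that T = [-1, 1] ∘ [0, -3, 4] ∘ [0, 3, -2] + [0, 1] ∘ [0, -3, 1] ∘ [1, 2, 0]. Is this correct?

Reconstruct entry (0,2,1) from the claimed factors: Σₗ aₗ[0]bₗ[2]cₗ[1] = (-1)·(4)·(3) + (0)·(1)·(2) = -12, but T[0,2,1] = -9. The claim is false.

No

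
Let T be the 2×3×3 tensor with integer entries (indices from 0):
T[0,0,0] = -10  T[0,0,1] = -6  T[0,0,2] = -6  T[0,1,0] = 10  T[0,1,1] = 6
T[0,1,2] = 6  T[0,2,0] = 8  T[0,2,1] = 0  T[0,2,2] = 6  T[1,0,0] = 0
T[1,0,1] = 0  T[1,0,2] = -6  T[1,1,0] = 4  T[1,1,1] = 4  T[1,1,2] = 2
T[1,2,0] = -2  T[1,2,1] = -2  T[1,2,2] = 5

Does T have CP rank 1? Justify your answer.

No

The mode-3 unfolding of T (rows indexed by k, columns by (i,j) = (0,0), (0,1), (0,2), (1,0), (1,1), (1,2)) is [[-10, 10, 8, 0, 4, -2], [-6, 6, 0, 0, 4, -2], [-6, 6, 6, -6, 2, 5]].
There the 3×3 minor on rows k ∈ {0, 1, 2}, columns (i,j) ∈ {(0,0), (0,2), (1,0)} is det [[-10, 8, 0], [-6, 0, 0], [-6, 6, -6]] = -288 ≠ 0, so this unfolding has rank ≥ 3; CP rank is at least every unfolding rank, so rank(T) ≥ 3.
In particular rank(T) ≥ 3 > 1, so T is not rank-1.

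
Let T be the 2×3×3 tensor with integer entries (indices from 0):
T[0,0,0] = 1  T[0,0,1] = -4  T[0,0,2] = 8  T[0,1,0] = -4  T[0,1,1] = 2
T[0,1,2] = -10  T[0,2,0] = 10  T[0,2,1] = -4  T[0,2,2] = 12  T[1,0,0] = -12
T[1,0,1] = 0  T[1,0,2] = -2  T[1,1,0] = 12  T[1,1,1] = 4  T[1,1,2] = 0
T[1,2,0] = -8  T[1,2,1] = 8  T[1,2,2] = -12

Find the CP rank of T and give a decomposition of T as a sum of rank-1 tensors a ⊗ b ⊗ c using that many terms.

Lower bound: the mode-3 unfolding of T (rows indexed by k, columns by (i,j) = (0,0), (0,1), (0,2), (1,0), (1,1), (1,2)) is [[1, -4, 10, -12, 12, -8], [-4, 2, -4, 0, 4, 8], [8, -10, 12, -2, 0, -12]].
There the 3×3 minor on rows k ∈ {0, 1, 2}, columns (i,j) ∈ {(0,0), (0,1), (0,2)} is det [[1, -4, 10], [-4, 2, -4], [8, -10, 12]] = 160 ≠ 0, so this unfolding has rank ≥ 3; CP rank is at least every unfolding rank, so rank(T) ≥ 3. (Unfolding ranks only ever bound the CP rank from below — rank(T) can be strictly larger than all of them — so the matching upper bound has to come from an explicit 3-term decomposition.)
Upper bound: T is a sum of 3 rank-1 terms, T = [1, -2] ⊗ [1, 0, 2] ⊗ [1, -2, 2] + [1, 2] ⊗ [1, -1, 0] ⊗ [-4, -2, 2] + [2, -1] ⊗ [1, -2, 2] ⊗ [2, 0, 2] (written with every a and b primitive with positive leading entry and the scale carried by c; CP decompositions are not unique, and this one is verified by expanding entrywise), so rank(T) ≤ 3.
These bounds meet, so rank(T) = 3.

rank(T) = 3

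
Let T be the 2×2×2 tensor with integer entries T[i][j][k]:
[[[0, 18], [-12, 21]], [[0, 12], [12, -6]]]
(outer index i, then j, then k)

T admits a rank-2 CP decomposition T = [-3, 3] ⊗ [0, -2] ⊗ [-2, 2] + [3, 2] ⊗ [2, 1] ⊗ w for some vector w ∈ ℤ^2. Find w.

w = [0, 3]

Subtract the known terms from T to get the rank-1 residual R = [3, 2] ⊗ [2, 1] ⊗ w, so R[i,j,k] = a[i]·b[j]·w[k]. Pick indices with nonzero a[0]·b[0] = (3)·(2) = 6. Only the fibre through (0,0,·) is needed: R[0,0,:] = T[0,0,:] − Σₗ aₗ[0]bₗ[0]cₗ = [0, 18] − (-3)·(0)·[-2, 2] = [0, 18]. Then w[k] = R[0,0,k] / 6 for each k, giving w = [0, 18] / 6 = [0, 3].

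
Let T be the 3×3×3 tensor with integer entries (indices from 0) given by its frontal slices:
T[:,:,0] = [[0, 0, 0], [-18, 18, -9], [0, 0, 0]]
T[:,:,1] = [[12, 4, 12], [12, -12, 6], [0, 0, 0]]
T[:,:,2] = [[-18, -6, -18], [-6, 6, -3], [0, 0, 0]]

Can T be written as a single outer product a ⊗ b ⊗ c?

No

The mode-2 unfolding of T (rows indexed by j, columns by (i,k) = (0,0), (0,1), (0,2), (1,0), (1,1), (1,2), (2,0), (2,1), (2,2)) is [[0, 12, -18, -18, 12, -6, 0, 0, 0], [0, 4, -6, 18, -12, 6, 0, 0, 0], [0, 12, -18, -9, 6, -3, 0, 0, 0]].
There the 2×2 minor on rows j ∈ {0, 1}, columns (i,k) ∈ {(0,1), (1,0)} is det [[12, -18], [4, 18]] = 288 ≠ 0, so this unfolding has rank ≥ 2; CP rank is at least every unfolding rank, so rank(T) ≥ 2.
In particular rank(T) ≥ 2 > 1, so T is not rank-1.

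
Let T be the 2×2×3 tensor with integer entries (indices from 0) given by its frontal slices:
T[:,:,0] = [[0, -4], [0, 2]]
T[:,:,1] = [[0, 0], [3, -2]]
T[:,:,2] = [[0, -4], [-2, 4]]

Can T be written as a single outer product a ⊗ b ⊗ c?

No

The mode-3 unfolding of T (rows indexed by k, columns by (i,j) = (0,0), (0,1), (1,0), (1,1)) is [[0, -4, 0, 2], [0, 0, 3, -2], [0, -4, -2, 4]].
There the 3×3 minor on rows k ∈ {0, 1, 2}, columns (i,j) ∈ {(0,1), (1,0), (1,1)} is det [[-4, 0, 2], [0, 3, -2], [-4, -2, 4]] = -8 ≠ 0, so this unfolding has rank ≥ 3; CP rank is at least every unfolding rank, so rank(T) ≥ 3.
In particular rank(T) ≥ 3 > 1, so T is not rank-1.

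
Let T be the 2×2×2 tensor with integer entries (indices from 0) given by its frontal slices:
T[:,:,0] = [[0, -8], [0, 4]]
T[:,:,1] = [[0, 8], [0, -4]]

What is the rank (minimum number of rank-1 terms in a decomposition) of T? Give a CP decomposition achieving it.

Lower bound: T ≠ 0 (e.g. T[0,1,0] = -8), so rank(T) ≥ 1.
Upper bound: if T = a (x) b (x) c then every fibre of T is a multiple of the corresponding factor, so read the factors off the fibres through the nonzero entry T[0,1,0] = -8.
The mode-1 fibre T[:,1,0] = [-8, 4] gives a = (2, -1) (primitive direction); the mode-2 fibre T[0,:,0] = [0, -8] gives b = (0, 1); then c[k] = T[0,1,k] / (a[0]·b[1]) = [-8, 8] / 2 = (-4, 4).
Expanding (2, -1) (x) (0, 1) (x) (-4, 4) reproduces all 8 entries of T, so T = (2, -1) (x) (0, 1) (x) (-4, 4) and rank(T) ≤ 1.
These bounds meet, so rank(T) = 1.

rank(T) = 1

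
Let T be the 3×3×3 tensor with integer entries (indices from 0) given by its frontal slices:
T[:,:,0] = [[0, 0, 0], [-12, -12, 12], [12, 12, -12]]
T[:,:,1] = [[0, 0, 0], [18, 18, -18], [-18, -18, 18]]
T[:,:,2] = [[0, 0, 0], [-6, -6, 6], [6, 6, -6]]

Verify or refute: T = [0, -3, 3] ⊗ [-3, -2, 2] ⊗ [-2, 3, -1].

No

Reconstruct entry (1,0,0) from the claimed factors: Σₗ aₗ[1]bₗ[0]cₗ[0] = (-3)·(-3)·(-2) = -18, but T[1,0,0] = -12. The claim is false.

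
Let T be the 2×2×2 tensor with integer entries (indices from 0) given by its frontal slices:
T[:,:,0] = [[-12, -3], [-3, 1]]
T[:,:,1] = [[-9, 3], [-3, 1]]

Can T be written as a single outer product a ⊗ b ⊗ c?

The mode-2 unfolding of T (rows indexed by j, columns by (i,k) = (0,0), (0,1), (1,0), (1,1)) is [[-12, -9, -3, -3], [-3, 3, 1, 1]].
There the 2×2 minor on rows j ∈ {0, 1}, columns (i,k) ∈ {(0,0), (0,1)} is det [[-12, -9], [-3, 3]] = -63 ≠ 0, so this unfolding has rank ≥ 2; CP rank is at least every unfolding rank, so rank(T) ≥ 2.
In particular rank(T) ≥ 2 > 1, so T is not rank-1.

No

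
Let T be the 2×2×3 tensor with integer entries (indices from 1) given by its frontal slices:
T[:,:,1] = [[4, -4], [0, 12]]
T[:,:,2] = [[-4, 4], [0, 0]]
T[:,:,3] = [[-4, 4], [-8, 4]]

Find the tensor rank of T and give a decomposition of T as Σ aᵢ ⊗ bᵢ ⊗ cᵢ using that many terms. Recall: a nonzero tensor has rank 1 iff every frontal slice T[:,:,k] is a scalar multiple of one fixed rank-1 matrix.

rank(T) = 3

Lower bound: the mode-3 unfolding of T (rows indexed by k, columns by (i,j) = (1,1), (1,2), (2,1), (2,2)) is [[4, -4, 0, 12], [-4, 4, 0, 0], [-4, 4, -8, 4]].
There the 3×3 minor on rows k ∈ {1, 2, 3}, columns (i,j) ∈ {(1,1), (2,1), (2,2)} is det [[4, 0, 12], [-4, 0, 0], [-4, -8, 4]] = 384 ≠ 0, so this unfolding has rank ≥ 3; CP rank is at least every unfolding rank, so rank(T) ≥ 3. (Flattening ranks never certify an upper bound on CP rank; for that we must actually write T with 3 rank-1 terms.)
Upper bound: T is a sum of 3 rank-1 terms, T = [0, 1] ⊗ [1, 1] ⊗ [8, 0, 0] + [0, 1] ⊗ [2, -1] ⊗ [-4, 0, -4] + [1, 0] ⊗ [1, -1] ⊗ [4, -4, -4] (written with every a and b primitive with positive leading entry and the scale carried by c; CP decompositions are not unique, and this one is verified by expanding entrywise), so rank(T) ≤ 3.
These bounds meet, so rank(T) = 3.
Check entry T[1,2,2] = 4: (0)·(1)·(0) + (0)·(-1)·(0) + (1)·(-1)·(-4) = 4.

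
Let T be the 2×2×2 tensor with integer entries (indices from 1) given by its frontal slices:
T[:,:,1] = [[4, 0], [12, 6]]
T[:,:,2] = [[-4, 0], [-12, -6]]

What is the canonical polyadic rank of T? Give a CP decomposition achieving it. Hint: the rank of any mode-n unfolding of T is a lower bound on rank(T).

Lower bound: the mode-2 unfolding of T (rows indexed by j, columns by (i,k) = (1,1), (1,2), (2,1), (2,2)) is [[4, -4, 12, -12], [0, 0, 6, -6]].
There the 2×2 minor on rows j ∈ {1, 2}, columns (i,k) ∈ {(1,1), (2,1)} is det [[4, 12], [0, 6]] = 24 ≠ 0, so this unfolding has rank ≥ 2; CP rank is at least every unfolding rank, so rank(T) ≥ 2. (This is only a lower bound: in general the CP rank may exceed every unfolding rank, so we still need to exhibit 2 rank-1 terms summing to T.)
Upper bound — finding two terms. Every mode-3 slice of T is a multiple of one matrix: T[:,:,k] = c[k]·M with c = [1, -1] and M = [[4, 0], [12, 6]] (rows indexed by i, columns by j). So it suffices to write M as a sum of two rank-1 matrices.
Splitting M by its rows (i = 1, 2), M = [1, 0][4, 0]ᵀ + [0, 1][12, 6]ᵀ.
Hence T = [1, 0] ⊗ [4, 0] ⊗ [1, -1] + [0, 1] ⊗ [12, 6] ⊗ [1, -1], so rank(T) ≤ 2.
These bounds meet, so rank(T) = 2.
Check entry T[2,2,1] = 6: (0)·(0)·(1) + (1)·(6)·(1) = 6.

rank(T) = 2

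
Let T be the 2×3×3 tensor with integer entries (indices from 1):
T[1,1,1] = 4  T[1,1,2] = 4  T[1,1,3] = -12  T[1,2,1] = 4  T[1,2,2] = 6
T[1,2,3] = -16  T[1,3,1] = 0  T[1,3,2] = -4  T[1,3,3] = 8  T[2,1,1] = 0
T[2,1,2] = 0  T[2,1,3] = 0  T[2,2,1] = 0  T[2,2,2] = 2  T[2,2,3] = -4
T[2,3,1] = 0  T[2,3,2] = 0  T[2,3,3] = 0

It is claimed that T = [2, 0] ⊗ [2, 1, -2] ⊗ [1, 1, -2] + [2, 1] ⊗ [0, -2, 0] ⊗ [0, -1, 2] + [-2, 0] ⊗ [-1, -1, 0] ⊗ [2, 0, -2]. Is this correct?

No

Reconstruct entry (1,1,1) from the claimed factors: Σₗ aₗ[1]bₗ[1]cₗ[1] = (2)·(2)·(1) + (2)·(0)·(0) + (-2)·(-1)·(2) = 8, but T[1,1,1] = 4. The claim is false.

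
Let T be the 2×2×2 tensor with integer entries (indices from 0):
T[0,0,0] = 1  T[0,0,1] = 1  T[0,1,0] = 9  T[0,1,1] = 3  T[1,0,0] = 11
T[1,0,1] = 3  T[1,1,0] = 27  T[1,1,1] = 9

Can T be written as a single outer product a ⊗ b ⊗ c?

The mode-3 unfolding of T (rows indexed by k, columns by (i,j) = (0,0), (0,1), (1,0), (1,1)) is [[1, 9, 11, 27], [1, 3, 3, 9]].
There the 2×2 minor on rows k ∈ {0, 1}, columns (i,j) ∈ {(0,0), (0,1)} is det [[1, 9], [1, 3]] = -6 ≠ 0, so this unfolding has rank ≥ 2; CP rank is at least every unfolding rank, so rank(T) ≥ 2.
In particular rank(T) ≥ 2 > 1, so T is not rank-1.

No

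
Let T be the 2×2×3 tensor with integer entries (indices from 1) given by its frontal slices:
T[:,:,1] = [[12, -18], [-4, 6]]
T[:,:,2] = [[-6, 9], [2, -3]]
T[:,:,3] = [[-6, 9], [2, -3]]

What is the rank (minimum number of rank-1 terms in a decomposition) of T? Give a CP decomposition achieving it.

rank(T) = 1

Lower bound: T ≠ 0 (e.g. T[1,1,1] = 12), so rank(T) ≥ 1.
Upper bound: if T = a ∘ b ∘ c then every fibre of T is a multiple of the corresponding factor, so read the factors off the fibres through the nonzero entry T[1,1,1] = 12.
The mode-1 fibre T[:,1,1] = [12, -4] gives a = [3, -1] (primitive direction); the mode-2 fibre T[1,:,1] = [12, -18] gives b = [2, -3]; then c[k] = T[1,1,k] / (a[1]·b[1]) = [12, -6, -6] / 6 = [2, -1, -1].
Expanding [3, -1] ∘ [2, -3] ∘ [2, -1, -1] reproduces all 12 entries of T, so T = [3, -1] ∘ [2, -3] ∘ [2, -1, -1] and rank(T) ≤ 1.
These bounds meet, so rank(T) = 1.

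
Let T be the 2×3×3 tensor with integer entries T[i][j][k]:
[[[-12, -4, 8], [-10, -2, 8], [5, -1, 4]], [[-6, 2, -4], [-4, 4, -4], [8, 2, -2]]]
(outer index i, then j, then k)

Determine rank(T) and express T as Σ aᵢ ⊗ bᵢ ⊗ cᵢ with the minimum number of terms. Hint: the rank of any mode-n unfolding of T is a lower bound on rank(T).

rank(T) = 3

Lower bound: the mode-3 unfolding of T (rows indexed by k, columns by (i,j) = (0,0), (0,1), (0,2), (1,0), (1,1), (1,2)) is [[-12, -10, 5, -6, -4, 8], [-4, -2, -1, 2, 4, 2], [8, 8, 4, -4, -4, -2]].
There the 3×3 minor on rows k ∈ {0, 1, 2}, columns (i,j) ∈ {(0,0), (0,1), (0,2)} is det [[-12, -10, 5], [-4, -2, -1], [8, 8, 4]] = -160 ≠ 0, so this unfolding has rank ≥ 3; CP rank is at least every unfolding rank, so rank(T) ≥ 3. (This is only a lower bound: in general the CP rank may exceed every unfolding rank, so we still need to exhibit 3 rank-1 terms summing to T.)
Upper bound: T is a sum of 3 rank-1 terms, T = [1, 1] ⊗ [0, 2, 1] ⊗ [-1, 1, 0] + [1, 1] ⊗ [2, 1, -2] ⊗ [-4, 0, 0] + [2, -1] ⊗ [2, 2, 1] ⊗ [-1, -1, 2] (written with every a and b primitive with positive leading entry and the scale carried by c; CP decompositions are not unique, and this one is verified by expanding entrywise), so rank(T) ≤ 3.
These bounds meet, so rank(T) = 3.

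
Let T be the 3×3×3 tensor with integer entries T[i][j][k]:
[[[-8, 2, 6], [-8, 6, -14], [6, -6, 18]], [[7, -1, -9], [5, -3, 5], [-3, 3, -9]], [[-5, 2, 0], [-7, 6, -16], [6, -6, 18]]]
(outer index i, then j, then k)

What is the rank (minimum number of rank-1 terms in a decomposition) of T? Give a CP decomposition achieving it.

Lower bound: the mode-3 unfolding of T (rows indexed by k, columns by (i,j) = (0,0), (0,1), (0,2), (1,0), (1,1), (1,2), (2,0), (2,1), (2,2)) is [[-8, -8, 6, 7, 5, -3, -5, -7, 6], [2, 6, -6, -1, -3, 3, 2, 6, -6], [6, -14, 18, -9, 5, -9, 0, -16, 18]].
There the 2×2 minor on rows k ∈ {0, 1}, columns (i,j) ∈ {(0,0), (0,1)} is det [[-8, -8], [2, 6]] = -32 ≠ 0, so this unfolding has rank ≥ 2; CP rank is at least every unfolding rank, so rank(T) ≥ 2. (Flattening ranks never certify an upper bound on CP rank; for that we must actually write T with 2 rank-1 terms.)
Upper bound — finding two terms. Write S_k = T[:,:,k] for the frontal slices: S₀ = [[-8, -8, 6], [7, 5, -3], [-5, -7, 6]], S₁ = [[2, 6, -6], [-1, -3, 3], [2, 6, -6]], S₂ = [[6, -14, 18], [-9, 5, -9], [0, -16, 18]].
If T = a₁ ⊗ b₁ ⊗ c₁ + a₂ ⊗ b₂ ⊗ c₂ then each S_k = c₁[k]·a₁b₁ᵀ + c₂[k]·a₂b₂ᵀ. S₀ and S₁ are linearly independent, so a₁b₁ᵀ and a₂b₂ᵀ must span the same plane of matrices: they are the rank-1 matrices of the form x·S₀ + y·S₁.
The 2×2 minor of x·S₀ + y·S₁ on rows {0,1}, columns {0,1} is 16·x² − 16·xy = 16·(x − y)(x), vanishing at (x:y) = (1:1) and (0:1).
M₁ = S₀ + S₁ = [[-6, -2, 0], [6, 2, 0], [-3, -1, 0]] = −(2, -2, 1)(3, 1, 0)ᵀ and M₂ = S₁ = [[2, 6, -6], [-1, -3, 3], [2, 6, -6]] = (2, -1, 2)(1, 3, -3)ᵀ, so take a₁ = (2, -2, 1), b₁ = (3, 1, 0), a₂ = (2, -1, 2), b₂ = (1, 3, -3).
Each slice is an integer combination of E₁ = a₁b₁ᵀ and E₂ = a₂b₂ᵀ: S₀ = −E₁ − E₂, S₁ = E₂, S₂ = 2·E₁ − 3·E₂; reading off coefficients, c₁ = (-1, 0, 2) and c₂ = (-1, 1, -3).
Hence T = (2, -2, 1) ⊗ (3, 1, 0) ⊗ (-1, 0, 2) + (2, -1, 2) ⊗ (1, 3, -3) ⊗ (-1, 1, -3), so rank(T) ≤ 2.
These bounds meet, so rank(T) = 2.
Check entry T[1,2,1] = 3: (-2)·(0)·(0) + (-1)·(-3)·(1) = 3.

rank(T) = 2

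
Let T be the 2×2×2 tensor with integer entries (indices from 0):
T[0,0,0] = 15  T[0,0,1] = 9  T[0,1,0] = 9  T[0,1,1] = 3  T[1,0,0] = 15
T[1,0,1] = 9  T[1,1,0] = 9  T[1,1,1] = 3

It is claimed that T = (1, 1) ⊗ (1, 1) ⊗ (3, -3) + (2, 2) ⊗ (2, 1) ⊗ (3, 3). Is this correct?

Yes

Reconstruct entrywise from the claimed factors. For example, T[0,1,1] = 3 and Σₗ aₗ[0]bₗ[1]cₗ[1] = (1)·(1)·(-3) + (2)·(1)·(3) = 3; checking all 8 entries, every one matches. The claim holds.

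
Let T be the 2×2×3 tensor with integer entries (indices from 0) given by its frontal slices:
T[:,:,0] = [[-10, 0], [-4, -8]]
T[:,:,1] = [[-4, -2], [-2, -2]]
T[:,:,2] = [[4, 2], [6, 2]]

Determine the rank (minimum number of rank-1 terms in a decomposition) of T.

Lower bound: the mode-3 unfolding of T (rows indexed by k, columns by (i,j) = (0,0), (0,1), (1,0), (1,1)) is [[-10, 0, -4, -8], [-4, -2, -2, -2], [4, 2, 6, 2]].
There the 3×3 minor on rows k ∈ {0, 1, 2}, columns (i,j) ∈ {(0,0), (0,1), (1,0)} is det [[-10, 0, -4], [-4, -2, -2], [4, 2, 6]] = 80 ≠ 0, so this unfolding has rank ≥ 3; CP rank is at least every unfolding rank, so rank(T) ≥ 3. (Flattening ranks never certify an upper bound on CP rank; for that we must actually write T with 3 rank-1 terms.)
Upper bound: T is a sum of 3 rank-1 terms, T = [0, 1] ⊗ [1, 0] ⊗ [2, 2, 2] + [1, -1] ⊗ [1, -2] ⊗ [-2, 0, 0] + [1, 1] ⊗ [2, 1] ⊗ [-4, -2, 2] (written with every a and b primitive with positive leading entry and the scale carried by c; CP decompositions are not unique, and this one is verified by expanding entrywise), so rank(T) ≤ 3.
These bounds meet, so rank(T) = 3.

3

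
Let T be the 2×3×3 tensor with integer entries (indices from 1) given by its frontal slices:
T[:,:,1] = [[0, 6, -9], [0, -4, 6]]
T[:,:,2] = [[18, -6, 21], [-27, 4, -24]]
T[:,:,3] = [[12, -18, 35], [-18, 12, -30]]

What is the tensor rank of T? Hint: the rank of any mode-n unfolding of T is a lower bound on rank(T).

2

Lower bound: the mode-1 unfolding of T (rows indexed by i, columns by (j,k) = (1,1), (1,2), (1,3), (2,1), (2,2), (2,3), (3,1), (3,2), (3,3)) is [[0, 18, 12, 6, -6, -18, -9, 21, 35], [0, -27, -18, -4, 4, 12, 6, -24, -30]].
There the 2×2 minor on rows i ∈ {1, 2}, columns (j,k) ∈ {(1,2), (2,1)} is det [[18, 6], [-27, -4]] = 90 ≠ 0, so this unfolding has rank ≥ 2; CP rank is at least every unfolding rank, so rank(T) ≥ 2. (This is only a lower bound: in general the CP rank may exceed every unfolding rank, so we still need to exhibit 2 rank-1 terms summing to T.)
Upper bound — finding two terms. Write S_k = T[:,:,k] for the frontal slices: S₁ = [[0, 6, -9], [0, -4, 6]], S₂ = [[18, -6, 21], [-27, 4, -24]], S₃ = [[12, -18, 35], [-18, 12, -30]].
If T = a₁ ⊗ b₁ ⊗ c₁ + a₂ ⊗ b₂ ⊗ c₂ then each S_k = c₁[k]·a₁b₁ᵀ + c₂[k]·a₂b₂ᵀ. S₁ and S₂ are linearly independent, so a₁b₁ᵀ and a₂b₂ᵀ must span the same plane of matrices: they are the rank-1 matrices of the form x·S₁ + y·S₂.
The 2×2 minor of x·S₁ + y·S₂ on rows {1,2}, columns {1,2} is 90·xy − 90·y² = 90·(x − y)(y), vanishing at (x:y) = (1:1) and (1:0).
M₁ = S₁ + S₂ = [[18, 0, 12], [-27, 0, -18]] = 3·[2, -3][3, 0, 2]ᵀ and M₂ = S₁ = [[0, 6, -9], [0, -4, 6]] = [3, -2][0, 2, -3]ᵀ, so take a₁ = [2, -3], b₁ = [3, 0, 2], a₂ = [3, -2], b₂ = [0, 2, -3].
Each slice is an integer combination of E₁ = a₁b₁ᵀ and E₂ = a₂b₂ᵀ: S₁ = E₂, S₂ = 3·E₁ − E₂, S₃ = 2·E₁ − 3·E₂; reading off coefficients, c₁ = [0, 3, 2] and c₂ = [1, -1, -3].
Hence T = [2, -3] ⊗ [3, 0, 2] ⊗ [0, 3, 2] + [3, -2] ⊗ [0, 2, -3] ⊗ [1, -1, -3], so rank(T) ≤ 2.
These bounds meet, so rank(T) = 2.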